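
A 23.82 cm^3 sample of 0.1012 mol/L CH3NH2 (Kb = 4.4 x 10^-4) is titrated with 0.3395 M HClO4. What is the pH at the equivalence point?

n(CH3NH2) = 0.1012 x 0.02382 = 0.002411 mol; V(HClO4) at equivalence = 0.002411/0.3395 = 0.007100 L.
At equivalence the base is fully converted to CH3NH3+; total volume = 0.03092 L, so [CH3NH3+] = 0.002411/0.03092 = 0.07796 M.
Ka(CH3NH3+) = Kw/Kb = 1.0e-14 / 4.4 x 10^-4 = 2.27e-11.
[H^+] = sqrt(Ka x [CH3NH3+]) = sqrt(2.27e-11 x 0.07796) = 1.33e-6 M.
pH = -log(1.33e-6) = 5.88.

5.88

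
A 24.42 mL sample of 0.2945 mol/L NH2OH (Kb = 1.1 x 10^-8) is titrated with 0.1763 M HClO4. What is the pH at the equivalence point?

n(NH2OH) = 0.2945 x 0.02442 = 0.007192 mol; V(HClO4) at equivalence = 0.007192/0.1763 = 0.04079 L.
At equivalence the base is fully converted to NH3OH+; total volume = 0.06521 L, so [NH3OH+] = 0.007192/0.06521 = 0.1103 M.
Ka(NH3OH+) = Kw/Kb = 1.0e-14 / 1.1 x 10^-8 = 9.09e-7.
[H^+] = sqrt(Ka x [NH3OH+]) = sqrt(9.09e-7 x 0.1103) = 0.000317 M.
pH = -log(0.000317) = 3.50.

3.50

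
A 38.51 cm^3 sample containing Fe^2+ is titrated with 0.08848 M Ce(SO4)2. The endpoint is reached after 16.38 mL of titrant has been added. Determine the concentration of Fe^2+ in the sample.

n(Ce(SO4)2) = 0.08848 x 0.01638 = 0.001449 mol.
From the balanced equation, 1 mol Ce(SO4)2 reacts with 1 mol Fe^2+, so n(Fe^2+) = 0.001449 x 1/1 = 0.001449 mol.
[Fe^2+] = 0.001449 / 0.03851 L = 0.0376 M.

0.0376 M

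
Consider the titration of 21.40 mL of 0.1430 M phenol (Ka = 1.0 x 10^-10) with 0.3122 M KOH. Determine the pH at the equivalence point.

n(C6H5OH) = 0.1430 x 0.02140 = 0.003060 mol; V(KOH) at equivalence = 0.003060/0.3122 = 0.009802 L.
At equivalence all the acid is converted to C6H5O-; total volume = 0.02140 + 0.009802 = 0.03120 L, so [C6H5O-] = 0.003060/0.03120 = 0.09808 M.
Kb = Kw/Ka = 1.0e-14 / 1.0 x 10^-10 = 0.000100.
[OH^-] = sqrt(Kb x [C6H5O-]) = sqrt(0.000100 x 0.09808) = 0.00313 M.
pOH = 2.50, so pH = 14.00 - 2.50 = 11.50.

11.50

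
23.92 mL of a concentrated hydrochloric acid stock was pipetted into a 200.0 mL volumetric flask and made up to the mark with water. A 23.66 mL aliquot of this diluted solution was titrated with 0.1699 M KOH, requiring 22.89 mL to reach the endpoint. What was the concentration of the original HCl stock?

n(KOH) = 0.1699 x 0.02289 = 0.003889 mol.
n(HCl) in the aliquot = 0.003889 mol.
[diluted HCl] = 0.003889 / 0.02366 = 0.1644 M.
Dilution factor = 200.0/23.92 = 8.361, so [stock] = 0.1644 x 8.361 = 1.37 M.

1.37 M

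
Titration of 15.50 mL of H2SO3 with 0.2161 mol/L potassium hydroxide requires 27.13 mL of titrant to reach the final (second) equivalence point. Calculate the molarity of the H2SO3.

0.189 M

n(KOH) = 0.2161 x 0.02713 = 0.005863 mol.
At the final (second) equivalence point, 2 mol OH^- react per mol H2SO3, so n(H2SO3) = 0.005863 / 2 = 0.002931 mol.
[H2SO3] = 0.002931 / 0.01550 L = 0.189 M.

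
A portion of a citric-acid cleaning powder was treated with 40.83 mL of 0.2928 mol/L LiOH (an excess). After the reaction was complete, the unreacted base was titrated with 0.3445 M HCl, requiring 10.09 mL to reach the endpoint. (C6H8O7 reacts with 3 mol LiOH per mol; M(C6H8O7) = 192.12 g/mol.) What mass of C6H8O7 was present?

Total n(LiOH) added = 0.2928 x 0.04083 = 0.01196 mol.
n(HCl) used = 0.3445 x 0.01009 = 0.003476 mol, which equals the excess n(LiOH).
So n(LiOH) consumed by the sample = 0.01196 - 0.003476 = 0.008479 mol.
n(C6H8O7) = 0.008479 / 3 = 0.002826 mol.
mass = 0.002826 mol x 192.12 g/mol = 0.543 g.

0.543 g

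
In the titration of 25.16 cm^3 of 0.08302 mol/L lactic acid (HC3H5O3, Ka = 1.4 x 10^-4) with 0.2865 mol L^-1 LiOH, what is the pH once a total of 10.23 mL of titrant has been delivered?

n(acid) = 0.08302 x 0.02516 = 0.002089 mol; n(LiOH) added = 0.2865 x 0.01023 = 0.002931 mol.
Base is in excess by 0.002931 - 0.002089 = 0.0008421 mol in a total volume of 0.03539 L.
[OH^-] = 0.0008421/0.03539 = 0.02380 M, so pOH = 1.62 and pH = 14.00 - 1.62 = 12.38.

12.38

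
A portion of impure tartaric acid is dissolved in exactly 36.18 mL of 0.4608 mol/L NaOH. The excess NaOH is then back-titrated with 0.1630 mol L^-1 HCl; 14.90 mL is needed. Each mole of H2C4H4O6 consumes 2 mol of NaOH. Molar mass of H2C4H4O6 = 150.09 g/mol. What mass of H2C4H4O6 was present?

1.07 g

Total n(NaOH) added = 0.4608 x 0.03618 = 0.01667 mol.
n(HCl) used = 0.1630 x 0.01490 = 0.002429 mol, which equals the excess n(NaOH).
So n(NaOH) consumed by the sample = 0.01667 - 0.002429 = 0.01424 mol.
n(H2C4H4O6) = 0.01424 / 2 = 0.007122 mol.
mass = 0.007122 mol x 150.09 g/mol = 1.07 g.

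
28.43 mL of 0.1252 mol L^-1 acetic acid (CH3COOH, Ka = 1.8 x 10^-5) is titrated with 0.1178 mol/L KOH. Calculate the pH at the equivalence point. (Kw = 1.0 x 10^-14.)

n(CH3COOH) = 0.1252 x 0.02843 = 0.003559 mol; V(KOH) at equivalence = 0.003559/0.1178 = 0.03022 L.
At equivalence all the acid is converted to CH3COO-; total volume = 0.02843 + 0.03022 = 0.05865 L, so [CH3COO-] = 0.003559/0.05865 = 0.06069 M.
Kb = Kw/Ka = 1.0e-14 / 1.8 x 10^-5 = 5.56e-10.
[OH^-] = sqrt(Kb x [CH3COO-]) = sqrt(5.56e-10 x 0.06069) = 5.81e-6 M.
pOH = 5.24, so pH = 14.00 - 5.24 = 8.76.

8.76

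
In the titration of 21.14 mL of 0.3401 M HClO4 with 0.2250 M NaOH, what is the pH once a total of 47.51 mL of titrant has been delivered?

n(acid) = 0.3401 x 0.02114 = 0.007190 mol; n(NaOH) added = 0.2250 x 0.04751 = 0.01069 mol.
Base is in excess by 0.01069 - 0.007190 = 0.003500 mol in a total volume of 0.06865 L.
[OH^-] = 0.003500/0.06865 = 0.05098 M, so pOH = 1.29 and pH = 14.00 - 1.29 = 12.71.

12.71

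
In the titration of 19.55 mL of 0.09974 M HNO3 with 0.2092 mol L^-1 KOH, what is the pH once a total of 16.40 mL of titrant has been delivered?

n(acid) = 0.09974 x 0.01955 = 0.001950 mol; n(KOH) added = 0.2092 x 0.01640 = 0.003431 mol.
Base is in excess by 0.003431 - 0.001950 = 0.001481 mol in a total volume of 0.03595 L.
[OH^-] = 0.001481/0.03595 = 0.04120 M, so pOH = 1.39 and pH = 14.00 - 1.39 = 12.61.

12.61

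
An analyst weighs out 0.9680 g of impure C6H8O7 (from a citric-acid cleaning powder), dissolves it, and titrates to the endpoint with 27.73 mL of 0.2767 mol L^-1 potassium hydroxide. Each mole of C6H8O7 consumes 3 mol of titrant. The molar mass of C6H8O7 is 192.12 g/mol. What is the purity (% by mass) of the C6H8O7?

50.8%

n(KOH) = 0.2767 x 0.02773 = 0.007673 mol.
n(C6H8O7) = 0.007673 / 3 = 0.002558 mol.
mass of C6H8O7 = 0.002558 x 192.12 = 0.4914 g.
% purity = 0.4914 / 0.9680 x 100 = 50.8%.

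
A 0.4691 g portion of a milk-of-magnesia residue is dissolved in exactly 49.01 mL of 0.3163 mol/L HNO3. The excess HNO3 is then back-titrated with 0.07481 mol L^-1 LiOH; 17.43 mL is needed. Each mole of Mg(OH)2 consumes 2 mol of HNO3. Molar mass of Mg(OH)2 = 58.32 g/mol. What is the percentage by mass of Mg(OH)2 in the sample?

88.3%

Total n(HNO3) added = 0.3163 x 0.04901 = 0.01550 mol.
n(LiOH) used = 0.07481 x 0.01743 = 0.001304 mol, which equals the excess n(HNO3).
So n(HNO3) consumed by the sample = 0.01550 - 0.001304 = 0.01420 mol.
n(Mg(OH)2) = 0.01420 / 2 = 0.007099 mol.
mass Mg(OH)2 = 0.007099 x 58.32 = 0.4140 g, so %Mg(OH)2 = 0.4140/0.4691 x 100 = 88.3%.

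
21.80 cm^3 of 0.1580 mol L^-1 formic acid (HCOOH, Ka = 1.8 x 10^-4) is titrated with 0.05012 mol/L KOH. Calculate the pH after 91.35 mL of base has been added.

12.00

n(acid) = 0.1580 x 0.02180 = 0.003444 mol; n(KOH) added = 0.05012 x 0.09135 = 0.004578 mol.
Base is in excess by 0.004578 - 0.003444 = 0.001134 mol in a total volume of 0.1131 L.
[OH^-] = 0.001134/0.1131 = 0.01002 M, so pOH = 2.00 and pH = 14.00 - 2.00 = 12.00.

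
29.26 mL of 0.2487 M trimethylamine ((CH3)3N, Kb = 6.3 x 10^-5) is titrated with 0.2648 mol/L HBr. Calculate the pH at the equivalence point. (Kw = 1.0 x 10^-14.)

n((CH3)3N) = 0.2487 x 0.02926 = 0.007277 mol; V(HBr) at equivalence = 0.007277/0.2648 = 0.02748 L.
At equivalence the base is fully converted to (CH3)3NH+; total volume = 0.05674 L, so [(CH3)3NH+] = 0.007277/0.05674 = 0.1282 M.
Ka((CH3)3NH+) = Kw/Kb = 1.0e-14 / 6.3 x 10^-5 = 1.59e-10.
[H^+] = sqrt(Ka x [(CH3)3NH+]) = sqrt(1.59e-10 x 0.1282) = 4.51e-6 M.
pH = -log(4.51e-6) = 5.35.

5.35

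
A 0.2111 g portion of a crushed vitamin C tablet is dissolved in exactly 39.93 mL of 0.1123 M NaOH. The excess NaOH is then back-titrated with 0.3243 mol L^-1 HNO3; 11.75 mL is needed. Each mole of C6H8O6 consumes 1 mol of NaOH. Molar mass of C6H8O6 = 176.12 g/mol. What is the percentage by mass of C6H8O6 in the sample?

Total n(NaOH) added = 0.1123 x 0.03993 = 0.004484 mol.
n(HNO3) used = 0.3243 x 0.01175 = 0.003811 mol, which equals the excess n(NaOH).
So n(NaOH) consumed by the sample = 0.004484 - 0.003811 = 0.0006736 mol.
n(C6H8O6) = 0.0006736 / 1 = 0.0006736 mol.
mass C6H8O6 = 0.0006736 x 176.12 = 0.1186 g, so %C6H8O6 = 0.1186/0.2111 x 100 = 56.2%.

56.2%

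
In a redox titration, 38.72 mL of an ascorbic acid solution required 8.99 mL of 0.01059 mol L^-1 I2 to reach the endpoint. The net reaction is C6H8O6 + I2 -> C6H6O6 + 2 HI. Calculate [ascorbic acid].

0.00246 M

n(I2) = 0.01059 x 0.008990 = 9.520e-5 mol.
From the balanced equation, 1 mol I2 reacts with 1 mol ascorbic acid, so n(ascorbic acid) = 9.520e-5 x 1/1 = 9.520e-5 mol.
[ascorbic acid] = 9.520e-5 / 0.03872 L = 0.00246 M.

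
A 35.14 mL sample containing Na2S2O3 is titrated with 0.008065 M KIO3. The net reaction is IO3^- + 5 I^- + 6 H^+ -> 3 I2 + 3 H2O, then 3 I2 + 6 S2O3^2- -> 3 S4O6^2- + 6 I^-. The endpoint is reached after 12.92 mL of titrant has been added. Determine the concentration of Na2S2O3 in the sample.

n(KIO3) = 0.008065 x 0.01292 = 0.0001042 mol.
From the balanced equation, 1 mol KIO3 reacts with 6 mol Na2S2O3, so n(Na2S2O3) = 0.0001042 x 6/1 = 0.0006252 mol.
[Na2S2O3] = 0.0006252 / 0.03514 L = 0.0178 M.

0.0178 M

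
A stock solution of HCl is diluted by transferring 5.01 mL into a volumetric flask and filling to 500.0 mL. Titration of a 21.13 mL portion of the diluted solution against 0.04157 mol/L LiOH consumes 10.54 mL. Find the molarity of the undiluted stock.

n(LiOH) = 0.04157 x 0.01054 = 0.0004381 mol.
n(HCl) in the aliquot = 0.0004381 mol.
[diluted HCl] = 0.0004381 / 0.02113 = 0.02074 M.
Dilution factor = 500.0/5.010 = 99.80, so [stock] = 0.02074 x 99.80 = 2.07 M.

2.07 M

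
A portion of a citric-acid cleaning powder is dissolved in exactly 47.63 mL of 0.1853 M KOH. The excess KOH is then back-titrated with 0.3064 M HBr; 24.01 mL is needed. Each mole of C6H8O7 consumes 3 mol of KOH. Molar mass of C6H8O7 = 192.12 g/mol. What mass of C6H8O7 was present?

Total n(KOH) added = 0.1853 x 0.04763 = 0.008826 mol.
n(HBr) used = 0.3064 x 0.02401 = 0.007357 mol, which equals the excess n(KOH).
So n(KOH) consumed by the sample = 0.008826 - 0.007357 = 0.001469 mol.
n(C6H8O7) = 0.001469 / 3 = 0.0004897 mol.
mass = 0.0004897 mol x 192.12 g/mol = 0.0941 g.

0.0941 g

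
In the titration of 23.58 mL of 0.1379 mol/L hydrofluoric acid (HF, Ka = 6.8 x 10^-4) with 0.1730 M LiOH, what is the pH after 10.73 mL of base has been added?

Initial n(HF) = 0.1379 x 0.02358 = 0.003252 mol.
n(LiOH) added = 0.1730 x 0.01073 = 0.001856 mol, converting that many moles of HF to F-.
Remaining n(HF) = 0.001395 mol; n(F-) = 0.001856 mol.
By Henderson-Hasselbalch, pH = pKa + log([A^-]/[HA]) = 3.17 + log(0.001856/0.001395) = 3.17 + (+0.12) = 3.29.

3.29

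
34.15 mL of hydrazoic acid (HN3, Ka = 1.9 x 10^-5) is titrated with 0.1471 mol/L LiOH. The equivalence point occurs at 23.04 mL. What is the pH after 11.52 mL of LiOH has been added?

4.72

11.52 mL is exactly half the equivalence volume (23.04/2), i.e. the half-equivalence point.
There, n(HA) = n(A^-), so pH = pKa = -log(1.9 x 10^-5) = 4.72.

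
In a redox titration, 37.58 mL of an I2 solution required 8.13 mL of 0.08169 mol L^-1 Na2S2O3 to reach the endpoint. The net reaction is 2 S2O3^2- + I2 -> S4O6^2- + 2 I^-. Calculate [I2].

n(Na2S2O3) = 0.08169 x 0.008130 = 0.0006641 mol.
From the balanced equation, 2 mol Na2S2O3 reacts with 1 mol I2, so n(I2) = 0.0006641 x 1/2 = 0.0003321 mol.
[I2] = 0.0003321 / 0.03758 L = 0.00884 M.

0.00884 M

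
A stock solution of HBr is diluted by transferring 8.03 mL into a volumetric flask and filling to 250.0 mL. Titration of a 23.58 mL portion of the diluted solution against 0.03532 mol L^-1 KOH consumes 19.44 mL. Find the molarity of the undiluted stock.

0.907 M

n(KOH) = 0.03532 x 0.01944 = 0.0006866 mol.
n(HBr) in the aliquot = 0.0006866 mol.
[diluted HBr] = 0.0006866 / 0.02358 = 0.02912 M.
Dilution factor = 250.0/8.030 = 31.13, so [stock] = 0.02912 x 31.13 = 0.907 M.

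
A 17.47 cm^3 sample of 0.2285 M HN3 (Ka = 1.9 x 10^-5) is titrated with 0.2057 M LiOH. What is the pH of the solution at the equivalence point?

8.88

n(HN3) = 0.2285 x 0.01747 = 0.003992 mol; V(LiOH) at equivalence = 0.003992/0.2057 = 0.01941 L.
At equivalence all the acid is converted to N3-; total volume = 0.01747 + 0.01941 = 0.03688 L, so [N3-] = 0.003992/0.03688 = 0.1083 M.
Kb = Kw/Ka = 1.0e-14 / 1.9 x 10^-5 = 5.26e-10.
[OH^-] = sqrt(Kb x [N3-]) = sqrt(5.26e-10 x 0.1083) = 7.55e-6 M.
pOH = 5.12, so pH = 14.00 - 5.12 = 8.88.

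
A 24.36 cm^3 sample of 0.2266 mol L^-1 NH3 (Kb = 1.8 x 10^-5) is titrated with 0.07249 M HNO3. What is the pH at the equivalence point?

n(NH3) = 0.2266 x 0.02436 = 0.005520 mol; V(HNO3) at equivalence = 0.005520/0.07249 = 0.07615 L.
At equivalence the base is fully converted to NH4+; total volume = 0.1005 L, so [NH4+] = 0.005520/0.1005 = 0.05492 M.
Ka(NH4+) = Kw/Kb = 1.0e-14 / 1.8 x 10^-5 = 5.56e-10.
[H^+] = sqrt(Ka x [NH4+]) = sqrt(5.56e-10 x 0.05492) = 5.52e-6 M.
pH = -log(5.52e-6) = 5.26.

5.26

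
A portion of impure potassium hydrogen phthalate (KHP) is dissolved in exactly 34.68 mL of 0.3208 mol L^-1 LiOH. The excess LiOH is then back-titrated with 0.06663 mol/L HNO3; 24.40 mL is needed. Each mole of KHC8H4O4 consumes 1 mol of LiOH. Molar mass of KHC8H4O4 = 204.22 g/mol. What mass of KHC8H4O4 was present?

1.94 g

Total n(LiOH) added = 0.3208 x 0.03468 = 0.01113 mol.
n(HNO3) used = 0.06663 x 0.02440 = 0.001626 mol, which equals the excess n(LiOH).
So n(LiOH) consumed by the sample = 0.01113 - 0.001626 = 0.009500 mol.
n(KHC8H4O4) = 0.009500 / 1 = 0.009500 mol.
mass = 0.009500 mol x 204.22 g/mol = 1.94 g.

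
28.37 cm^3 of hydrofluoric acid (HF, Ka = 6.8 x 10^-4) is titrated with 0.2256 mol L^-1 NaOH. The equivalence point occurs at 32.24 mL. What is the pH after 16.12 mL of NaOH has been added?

3.17

16.12 mL is exactly half the equivalence volume (32.24/2), i.e. the half-equivalence point.
There, n(HA) = n(A^-), so pH = pKa = -log(6.8 x 10^-4) = 3.17.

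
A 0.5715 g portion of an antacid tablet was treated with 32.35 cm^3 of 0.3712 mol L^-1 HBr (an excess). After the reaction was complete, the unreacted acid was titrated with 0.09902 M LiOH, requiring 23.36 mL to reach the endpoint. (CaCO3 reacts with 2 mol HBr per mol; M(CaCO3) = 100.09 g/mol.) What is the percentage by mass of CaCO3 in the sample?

Total n(HBr) added = 0.3712 x 0.03235 = 0.01201 mol.
n(LiOH) used = 0.09902 x 0.02336 = 0.002313 mol, which equals the excess n(HBr).
So n(HBr) consumed by the sample = 0.01201 - 0.002313 = 0.009695 mol.
n(CaCO3) = 0.009695 / 2 = 0.004848 mol.
mass CaCO3 = 0.004848 x 100.09 = 0.4852 g, so %CaCO3 = 0.4852/0.5715 x 100 = 84.9%.

84.9%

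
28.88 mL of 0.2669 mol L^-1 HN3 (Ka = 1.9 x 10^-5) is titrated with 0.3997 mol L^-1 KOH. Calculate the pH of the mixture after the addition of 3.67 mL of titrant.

Initial n(HN3) = 0.2669 x 0.02888 = 0.007708 mol.
n(KOH) added = 0.3997 x 0.003670 = 0.001467 mol, converting that many moles of HN3 to N3-.
Remaining n(HN3) = 0.006241 mol; n(N3-) = 0.001467 mol.
By Henderson-Hasselbalch, pH = pKa + log([A^-]/[HA]) = 4.72 + log(0.001467/0.006241) = 4.72 + (-0.63) = 4.09.

4.09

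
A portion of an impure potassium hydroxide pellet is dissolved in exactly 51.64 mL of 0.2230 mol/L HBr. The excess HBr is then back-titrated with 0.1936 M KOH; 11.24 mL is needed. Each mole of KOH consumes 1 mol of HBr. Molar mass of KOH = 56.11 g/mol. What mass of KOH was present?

Total n(HBr) added = 0.2230 x 0.05164 = 0.01152 mol.
n(KOH) used = 0.1936 x 0.01124 = 0.002176 mol, which equals the excess n(HBr).
So n(HBr) consumed by the sample = 0.01152 - 0.002176 = 0.009340 mol.
n(KOH) = 0.009340 / 1 = 0.009340 mol.
mass = 0.009340 mol x 56.11 g/mol = 0.524 g.

0.524 g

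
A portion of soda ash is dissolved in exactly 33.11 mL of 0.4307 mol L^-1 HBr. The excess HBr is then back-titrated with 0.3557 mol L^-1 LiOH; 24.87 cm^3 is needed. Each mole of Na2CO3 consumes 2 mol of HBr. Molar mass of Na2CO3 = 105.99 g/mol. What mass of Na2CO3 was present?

0.287 g

Total n(HBr) added = 0.4307 x 0.03311 = 0.01426 mol.
n(LiOH) used = 0.3557 x 0.02487 = 0.008846 mol, which equals the excess n(HBr).
So n(HBr) consumed by the sample = 0.01426 - 0.008846 = 0.005414 mol.
n(Na2CO3) = 0.005414 / 2 = 0.002707 mol.
mass = 0.002707 mol x 105.99 g/mol = 0.287 g.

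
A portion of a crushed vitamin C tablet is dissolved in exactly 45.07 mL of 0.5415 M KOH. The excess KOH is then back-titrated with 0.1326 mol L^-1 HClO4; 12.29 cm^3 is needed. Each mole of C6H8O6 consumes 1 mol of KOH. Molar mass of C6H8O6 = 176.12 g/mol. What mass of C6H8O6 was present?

Total n(KOH) added = 0.5415 x 0.04507 = 0.02441 mol.
n(HClO4) used = 0.1326 x 0.01229 = 0.001630 mol, which equals the excess n(KOH).
So n(KOH) consumed by the sample = 0.02441 - 0.001630 = 0.02278 mol.
n(C6H8O6) = 0.02278 / 1 = 0.02278 mol.
mass = 0.02278 mol x 176.12 g/mol = 4.01 g.

4.01 g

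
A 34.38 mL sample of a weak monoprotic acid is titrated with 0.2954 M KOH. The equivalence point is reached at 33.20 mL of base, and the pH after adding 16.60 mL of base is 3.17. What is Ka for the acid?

6.8 x 10^-4

16.60 mL is half of the equivalence volume, so this is the half-equivalence point where [HA] = [A^-].
At half-equivalence pH = pKa, so pKa = 3.17.
Ka = 10^(-3.17) = 6.8 x 10^-4.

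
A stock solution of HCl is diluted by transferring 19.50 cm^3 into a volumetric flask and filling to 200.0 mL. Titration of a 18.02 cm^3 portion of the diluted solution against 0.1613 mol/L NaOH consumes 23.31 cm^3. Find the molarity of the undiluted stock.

2.14 M

n(NaOH) = 0.1613 x 0.02331 = 0.003760 mol.
n(HCl) in the aliquot = 0.003760 mol.
[diluted HCl] = 0.003760 / 0.01802 = 0.2087 M.
Dilution factor = 200.0/19.50 = 10.26, so [stock] = 0.2087 x 10.26 = 2.14 M.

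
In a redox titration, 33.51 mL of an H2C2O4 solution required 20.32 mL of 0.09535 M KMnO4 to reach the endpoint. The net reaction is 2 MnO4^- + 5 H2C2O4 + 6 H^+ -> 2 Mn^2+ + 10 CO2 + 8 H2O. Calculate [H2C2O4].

n(KMnO4) = 0.09535 x 0.02032 = 0.001938 mol.
From the balanced equation, 2 mol KMnO4 reacts with 5 mol H2C2O4, so n(H2C2O4) = 0.001938 x 5/2 = 0.004844 mol.
[H2C2O4] = 0.004844 / 0.03351 L = 0.145 M.

0.145 M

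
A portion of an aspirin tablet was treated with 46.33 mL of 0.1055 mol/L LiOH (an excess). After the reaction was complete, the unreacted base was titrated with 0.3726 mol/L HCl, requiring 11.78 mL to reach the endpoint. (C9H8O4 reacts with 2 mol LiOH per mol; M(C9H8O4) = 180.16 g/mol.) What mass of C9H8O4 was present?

0.0449 g

Total n(LiOH) added = 0.1055 x 0.04633 = 0.004888 mol.
n(HCl) used = 0.3726 x 0.01178 = 0.004389 mol, which equals the excess n(LiOH).
So n(LiOH) consumed by the sample = 0.004888 - 0.004389 = 0.0004986 mol.
n(C9H8O4) = 0.0004986 / 2 = 0.0002493 mol.
mass = 0.0002493 mol x 180.16 g/mol = 0.0449 g.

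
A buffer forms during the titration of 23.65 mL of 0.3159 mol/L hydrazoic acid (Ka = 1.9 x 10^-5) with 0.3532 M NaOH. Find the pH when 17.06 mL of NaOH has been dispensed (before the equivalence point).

Initial n(HN3) = 0.3159 x 0.02365 = 0.007471 mol.
n(NaOH) added = 0.3532 x 0.01706 = 0.006026 mol, converting that many moles of HN3 to N3-.
Remaining n(HN3) = 0.001445 mol; n(N3-) = 0.006026 mol.
By Henderson-Hasselbalch, pH = pKa + log([A^-]/[HA]) = 4.72 + log(0.006026/0.001445) = 4.72 + (+0.62) = 5.34.

5.34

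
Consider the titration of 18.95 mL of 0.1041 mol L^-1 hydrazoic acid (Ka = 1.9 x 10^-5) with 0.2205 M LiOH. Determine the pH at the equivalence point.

8.79

n(HN3) = 0.1041 x 0.01895 = 0.001973 mol; V(LiOH) at equivalence = 0.001973/0.2205 = 0.008946 L.
At equivalence all the acid is converted to N3-; total volume = 0.01895 + 0.008946 = 0.02790 L, so [N3-] = 0.001973/0.02790 = 0.07071 M.
Kb = Kw/Ka = 1.0e-14 / 1.9 x 10^-5 = 5.26e-10.
[OH^-] = sqrt(Kb x [N3-]) = sqrt(5.26e-10 x 0.07071) = 6.10e-6 M.
pOH = 5.21, so pH = 14.00 - 5.21 = 8.79.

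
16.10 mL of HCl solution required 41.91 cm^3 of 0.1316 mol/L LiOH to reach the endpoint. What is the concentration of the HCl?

0.343 M

n(LiOH) delivered = 0.1316 x 0.04191 = 0.005515 mol.
For a 1:1 reaction, n(HCl) = 0.005515 mol.
[HCl] = 0.005515 mol / 0.01610 L = 0.343 M.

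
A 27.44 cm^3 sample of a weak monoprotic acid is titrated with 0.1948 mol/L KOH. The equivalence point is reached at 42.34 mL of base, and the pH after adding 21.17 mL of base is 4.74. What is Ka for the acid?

1.8 x 10^-5

21.17 mL is half of the equivalence volume, so this is the half-equivalence point where [HA] = [A^-].
At half-equivalence pH = pKa, so pKa = 4.74.
Ka = 10^(-4.74) = 1.8 x 10^-5.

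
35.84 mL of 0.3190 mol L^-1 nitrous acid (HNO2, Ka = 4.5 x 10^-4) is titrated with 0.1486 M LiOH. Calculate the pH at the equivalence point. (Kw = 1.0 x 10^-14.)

n(HNO2) = 0.3190 x 0.03584 = 0.01143 mol; V(LiOH) at equivalence = 0.01143/0.1486 = 0.07694 L.
At equivalence all the acid is converted to NO2-; total volume = 0.03584 + 0.07694 = 0.1128 L, so [NO2-] = 0.01143/0.1128 = 0.1014 M.
Kb = Kw/Ka = 1.0e-14 / 4.5 x 10^-4 = 2.22e-11.
[OH^-] = sqrt(Kb x [NO2-]) = sqrt(2.22e-11 x 0.1014) = 1.50e-6 M.
pOH = 5.82, so pH = 14.00 - 5.82 = 8.18.

8.18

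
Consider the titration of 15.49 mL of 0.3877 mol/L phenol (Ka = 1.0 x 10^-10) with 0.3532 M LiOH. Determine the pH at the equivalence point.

n(C6H5OH) = 0.3877 x 0.01549 = 0.006005 mol; V(LiOH) at equivalence = 0.006005/0.3532 = 0.01700 L.
At equivalence all the acid is converted to C6H5O-; total volume = 0.01549 + 0.01700 = 0.03249 L, so [C6H5O-] = 0.006005/0.03249 = 0.1848 M.
Kb = Kw/Ka = 1.0e-14 / 1.0 x 10^-10 = 0.000100.
[OH^-] = sqrt(Kb x [C6H5O-]) = sqrt(0.000100 x 0.1848) = 0.00430 M.
pOH = 2.37, so pH = 14.00 - 2.37 = 11.63.

11.63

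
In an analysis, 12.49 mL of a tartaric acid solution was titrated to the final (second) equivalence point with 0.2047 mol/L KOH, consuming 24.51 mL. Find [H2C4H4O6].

0.201 M

n(KOH) = 0.2047 x 0.02451 = 0.005017 mol.
At the final (second) equivalence point, 2 mol OH^- react per mol H2C4H4O6, so n(H2C4H4O6) = 0.005017 / 2 = 0.002509 mol.
[H2C4H4O6] = 0.002509 / 0.01249 L = 0.201 M.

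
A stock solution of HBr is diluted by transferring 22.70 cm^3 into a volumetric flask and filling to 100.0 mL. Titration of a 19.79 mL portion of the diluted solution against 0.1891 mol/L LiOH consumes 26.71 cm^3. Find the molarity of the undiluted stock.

1.12 M

n(LiOH) = 0.1891 x 0.02671 = 0.005051 mol.
n(HBr) in the aliquot = 0.005051 mol.
[diluted HBr] = 0.005051 / 0.01979 = 0.2552 M.
Dilution factor = 100.0/22.70 = 4.405, so [stock] = 0.2552 x 4.405 = 1.12 M.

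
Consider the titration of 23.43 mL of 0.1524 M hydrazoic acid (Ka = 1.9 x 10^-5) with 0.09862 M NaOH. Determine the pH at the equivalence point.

n(HN3) = 0.1524 x 0.02343 = 0.003571 mol; V(NaOH) at equivalence = 0.003571/0.09862 = 0.03621 L.
At equivalence all the acid is converted to N3-; total volume = 0.02343 + 0.03621 = 0.05964 L, so [N3-] = 0.003571/0.05964 = 0.05987 M.
Kb = Kw/Ka = 1.0e-14 / 1.9 x 10^-5 = 5.26e-10.
[OH^-] = sqrt(Kb x [N3-]) = sqrt(5.26e-10 x 0.05987) = 5.61e-6 M.
pOH = 5.25, so pH = 14.00 - 5.25 = 8.75.

8.75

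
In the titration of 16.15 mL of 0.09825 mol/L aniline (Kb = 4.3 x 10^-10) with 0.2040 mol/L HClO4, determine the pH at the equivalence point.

n(C6H5NH2) = 0.09825 x 0.01615 = 0.001587 mol; V(HClO4) at equivalence = 0.001587/0.2040 = 0.007778 L.
At equivalence the base is fully converted to C6H5NH3+; total volume = 0.02393 L, so [C6H5NH3+] = 0.001587/0.02393 = 0.06631 M.
Ka(C6H5NH3+) = Kw/Kb = 1.0e-14 / 4.3 x 10^-10 = 2.33e-5.
[H^+] = sqrt(Ka x [C6H5NH3+]) = sqrt(2.33e-5 x 0.06631) = 0.00124 M.
pH = -log(0.00124) = 2.91.

2.91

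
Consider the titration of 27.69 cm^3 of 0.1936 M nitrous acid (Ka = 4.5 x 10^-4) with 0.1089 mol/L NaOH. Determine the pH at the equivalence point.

8.09

n(HNO2) = 0.1936 x 0.02769 = 0.005361 mol; V(NaOH) at equivalence = 0.005361/0.1089 = 0.04923 L.
At equivalence all the acid is converted to NO2-; total volume = 0.02769 + 0.04923 = 0.07692 L, so [NO2-] = 0.005361/0.07692 = 0.06970 M.
Kb = Kw/Ka = 1.0e-14 / 4.5 x 10^-4 = 2.22e-11.
[OH^-] = sqrt(Kb x [NO2-]) = sqrt(2.22e-11 x 0.06970) = 1.24e-6 M.
pOH = 5.91, so pH = 14.00 - 5.91 = 8.09.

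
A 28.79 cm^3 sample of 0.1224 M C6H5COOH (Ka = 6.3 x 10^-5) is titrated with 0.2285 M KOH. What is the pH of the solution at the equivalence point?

8.55

n(C6H5COOH) = 0.1224 x 0.02879 = 0.003524 mol; V(KOH) at equivalence = 0.003524/0.2285 = 0.01542 L.
At equivalence all the acid is converted to C6H5COO-; total volume = 0.02879 + 0.01542 = 0.04421 L, so [C6H5COO-] = 0.003524/0.04421 = 0.07970 M.
Kb = Kw/Ka = 1.0e-14 / 6.3 x 10^-5 = 1.59e-10.
[OH^-] = sqrt(Kb x [C6H5COO-]) = sqrt(1.59e-10 x 0.07970) = 3.56e-6 M.
pOH = 5.45, so pH = 14.00 - 5.45 = 8.55.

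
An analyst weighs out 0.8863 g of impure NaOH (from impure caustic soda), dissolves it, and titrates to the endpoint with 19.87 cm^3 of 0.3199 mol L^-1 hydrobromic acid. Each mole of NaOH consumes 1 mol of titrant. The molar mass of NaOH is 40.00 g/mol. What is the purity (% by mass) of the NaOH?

n(HBr) = 0.3199 x 0.01987 = 0.006356 mol.
n(NaOH) = 0.006356 / 1 = 0.006356 mol.
mass of NaOH = 0.006356 x 40.00 = 0.2543 g.
% purity = 0.2543 / 0.8863 x 100 = 28.7%.

28.7%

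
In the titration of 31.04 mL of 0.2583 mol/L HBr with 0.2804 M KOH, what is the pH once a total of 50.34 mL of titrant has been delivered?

n(acid) = 0.2583 x 0.03104 = 0.008018 mol; n(KOH) added = 0.2804 x 0.05034 = 0.01412 mol.
Base is in excess by 0.01412 - 0.008018 = 0.006098 mol in a total volume of 0.08138 L.
[OH^-] = 0.006098/0.08138 = 0.07493 M, so pOH = 1.13 and pH = 14.00 - 1.13 = 12.87.

12.87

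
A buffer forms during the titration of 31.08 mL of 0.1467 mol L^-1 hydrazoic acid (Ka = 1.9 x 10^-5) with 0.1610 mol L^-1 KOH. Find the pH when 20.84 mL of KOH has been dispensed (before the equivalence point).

5.17

Initial n(HN3) = 0.1467 x 0.03108 = 0.004559 mol.
n(KOH) added = 0.1610 x 0.02084 = 0.003355 mol, converting that many moles of HN3 to N3-.
Remaining n(HN3) = 0.001204 mol; n(N3-) = 0.003355 mol.
By Henderson-Hasselbalch, pH = pKa + log([A^-]/[HA]) = 4.72 + log(0.003355/0.001204) = 4.72 + (+0.45) = 5.17.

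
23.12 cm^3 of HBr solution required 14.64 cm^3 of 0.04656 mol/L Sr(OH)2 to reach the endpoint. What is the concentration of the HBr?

n(Sr(OH)2) delivered = 0.04656 x 0.01464 = 0.0006816 mol.
The reaction is 2 HBr + 1 Sr(OH)2, so n(HBr) = 0.0006816 x 2/1 = 0.001363 mol.
[HBr] = 0.001363 mol / 0.02312 L = 0.0590 M.

0.0590 M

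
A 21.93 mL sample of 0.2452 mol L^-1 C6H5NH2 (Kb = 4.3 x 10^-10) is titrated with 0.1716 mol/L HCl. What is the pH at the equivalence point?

n(C6H5NH2) = 0.2452 x 0.02193 = 0.005377 mol; V(HCl) at equivalence = 0.005377/0.1716 = 0.03134 L.
At equivalence the base is fully converted to C6H5NH3+; total volume = 0.05327 L, so [C6H5NH3+] = 0.005377/0.05327 = 0.1010 M.
Ka(C6H5NH3+) = Kw/Kb = 1.0e-14 / 4.3 x 10^-10 = 2.33e-5.
[H^+] = sqrt(Ka x [C6H5NH3+]) = sqrt(2.33e-5 x 0.1010) = 0.00153 M.
pH = -log(0.00153) = 2.81.

2.81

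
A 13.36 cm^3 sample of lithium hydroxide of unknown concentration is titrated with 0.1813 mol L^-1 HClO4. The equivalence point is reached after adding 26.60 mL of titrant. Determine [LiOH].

0.361 M

n(HClO4) delivered = 0.1813 x 0.02660 = 0.004823 mol.
For a 1:1 reaction, n(LiOH) = 0.004823 mol.
[LiOH] = 0.004823 mol / 0.01336 L = 0.361 M.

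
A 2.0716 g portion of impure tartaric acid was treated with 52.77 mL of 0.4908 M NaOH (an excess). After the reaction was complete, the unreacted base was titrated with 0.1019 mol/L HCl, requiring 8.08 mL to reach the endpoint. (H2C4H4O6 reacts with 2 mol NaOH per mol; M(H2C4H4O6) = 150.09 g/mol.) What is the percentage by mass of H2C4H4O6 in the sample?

90.8%

Total n(NaOH) added = 0.4908 x 0.05277 = 0.02590 mol.
n(HCl) used = 0.1019 x 0.008080 = 0.0008234 mol, which equals the excess n(NaOH).
So n(NaOH) consumed by the sample = 0.02590 - 0.0008234 = 0.02508 mol.
n(H2C4H4O6) = 0.02508 / 2 = 0.01254 mol.
mass H2C4H4O6 = 0.01254 x 150.09 = 1.882 g, so %H2C4H4O6 = 1.882/2.0716 x 100 = 90.8%.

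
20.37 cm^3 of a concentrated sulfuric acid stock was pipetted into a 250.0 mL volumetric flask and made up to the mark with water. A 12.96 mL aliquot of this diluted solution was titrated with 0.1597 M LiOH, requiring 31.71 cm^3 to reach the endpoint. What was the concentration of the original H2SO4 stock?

n(LiOH) = 0.1597 x 0.03171 = 0.005064 mol.
n(H2SO4) in the aliquot = 0.005064 x 1/2 = 0.002532 mol.
[diluted H2SO4] = 0.002532 / 0.01296 = 0.1954 M.
Dilution factor = 250.0/20.37 = 12.27, so [stock] = 0.1954 x 12.27 = 2.40 M.

2.40 M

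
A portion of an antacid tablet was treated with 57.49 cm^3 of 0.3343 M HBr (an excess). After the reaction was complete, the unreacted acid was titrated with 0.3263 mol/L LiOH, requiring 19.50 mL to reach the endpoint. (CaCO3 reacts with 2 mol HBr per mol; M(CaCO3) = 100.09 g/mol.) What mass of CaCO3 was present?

Total n(HBr) added = 0.3343 x 0.05749 = 0.01922 mol.
n(LiOH) used = 0.3263 x 0.01950 = 0.006363 mol, which equals the excess n(HBr).
So n(HBr) consumed by the sample = 0.01922 - 0.006363 = 0.01286 mol.
n(CaCO3) = 0.01286 / 2 = 0.006428 mol.
mass = 0.006428 mol x 100.09 g/mol = 0.643 g.

0.643 g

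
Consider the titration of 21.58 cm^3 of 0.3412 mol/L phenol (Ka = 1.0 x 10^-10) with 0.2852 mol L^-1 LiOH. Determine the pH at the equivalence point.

11.60

n(C6H5OH) = 0.3412 x 0.02158 = 0.007363 mol; V(LiOH) at equivalence = 0.007363/0.2852 = 0.02582 L.
At equivalence all the acid is converted to C6H5O-; total volume = 0.02158 + 0.02582 = 0.04740 L, so [C6H5O-] = 0.007363/0.04740 = 0.1553 M.
Kb = Kw/Ka = 1.0e-14 / 1.0 x 10^-10 = 0.000100.
[OH^-] = sqrt(Kb x [C6H5O-]) = sqrt(0.000100 x 0.1553) = 0.00394 M.
pOH = 2.40, so pH = 14.00 - 2.40 = 11.60.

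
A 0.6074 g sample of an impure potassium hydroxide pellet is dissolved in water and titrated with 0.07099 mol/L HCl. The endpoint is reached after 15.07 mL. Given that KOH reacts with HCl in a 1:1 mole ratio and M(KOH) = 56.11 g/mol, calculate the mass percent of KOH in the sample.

n(HCl) = 0.07099 x 0.01507 = 0.001070 mol.
n(KOH) = 0.001070 / 1 = 0.001070 mol.
mass of KOH = 0.001070 x 56.11 = 0.06003 g.
% purity = 0.06003 / 0.6074 x 100 = 9.88%.

9.88%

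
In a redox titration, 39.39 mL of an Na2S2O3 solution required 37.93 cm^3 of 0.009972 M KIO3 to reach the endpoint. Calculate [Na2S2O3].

0.0576 M

n(KIO3) = 0.009972 x 0.03793 = 0.0003782 mol.
From the balanced equation, 1 mol KIO3 reacts with 6 mol Na2S2O3, so n(Na2S2O3) = 0.0003782 x 6/1 = 0.002269 mol.
[Na2S2O3] = 0.002269 / 0.03939 L = 0.0576 M.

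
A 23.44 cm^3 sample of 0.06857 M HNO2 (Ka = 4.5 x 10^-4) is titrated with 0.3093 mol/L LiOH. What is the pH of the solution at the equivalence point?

8.05

n(HNO2) = 0.06857 x 0.02344 = 0.001607 mol; V(LiOH) at equivalence = 0.001607/0.3093 = 0.005197 L.
At equivalence all the acid is converted to NO2-; total volume = 0.02344 + 0.005197 = 0.02864 L, so [NO2-] = 0.001607/0.02864 = 0.05613 M.
Kb = Kw/Ka = 1.0e-14 / 4.5 x 10^-4 = 2.22e-11.
[OH^-] = sqrt(Kb x [NO2-]) = sqrt(2.22e-11 x 0.05613) = 1.12e-6 M.
pOH = 5.95, so pH = 14.00 - 5.95 = 8.05.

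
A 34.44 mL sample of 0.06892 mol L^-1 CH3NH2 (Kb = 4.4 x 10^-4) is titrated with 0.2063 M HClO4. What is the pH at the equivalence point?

5.97

n(CH3NH2) = 0.06892 x 0.03444 = 0.002374 mol; V(HClO4) at equivalence = 0.002374/0.2063 = 0.01151 L.
At equivalence the base is fully converted to CH3NH3+; total volume = 0.04595 L, so [CH3NH3+] = 0.002374/0.04595 = 0.05166 M.
Ka(CH3NH3+) = Kw/Kb = 1.0e-14 / 4.4 x 10^-4 = 2.27e-11.
[H^+] = sqrt(Ka x [CH3NH3+]) = sqrt(2.27e-11 x 0.05166) = 1.08e-6 M.
pH = -log(1.08e-6) = 5.97.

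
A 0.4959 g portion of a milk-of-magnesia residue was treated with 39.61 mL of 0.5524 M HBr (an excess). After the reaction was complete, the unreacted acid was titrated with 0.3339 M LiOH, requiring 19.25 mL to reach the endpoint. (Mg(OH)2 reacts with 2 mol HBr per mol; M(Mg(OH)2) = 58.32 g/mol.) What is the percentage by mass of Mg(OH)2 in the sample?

90.9%

Total n(HBr) added = 0.5524 x 0.03961 = 0.02188 mol.
n(LiOH) used = 0.3339 x 0.01925 = 0.006428 mol, which equals the excess n(HBr).
So n(HBr) consumed by the sample = 0.02188 - 0.006428 = 0.01545 mol.
n(Mg(OH)2) = 0.01545 / 2 = 0.007726 mol.
mass Mg(OH)2 = 0.007726 x 58.32 = 0.4506 g, so %Mg(OH)2 = 0.4506/0.4959 x 100 = 90.9%.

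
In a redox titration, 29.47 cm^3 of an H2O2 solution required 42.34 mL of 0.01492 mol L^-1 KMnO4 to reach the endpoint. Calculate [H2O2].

n(KMnO4) = 0.01492 x 0.04234 = 0.0006317 mol.
From the balanced equation, 2 mol KMnO4 reacts with 5 mol H2O2, so n(H2O2) = 0.0006317 x 5/2 = 0.001579 mol.
[H2O2] = 0.001579 / 0.02947 L = 0.0536 M.

0.0536 M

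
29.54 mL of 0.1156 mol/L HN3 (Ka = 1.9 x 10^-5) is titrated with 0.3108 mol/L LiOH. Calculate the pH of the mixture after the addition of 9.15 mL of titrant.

Initial n(HN3) = 0.1156 x 0.02954 = 0.003415 mol.
n(LiOH) added = 0.3108 x 0.009150 = 0.002844 mol, converting that many moles of HN3 to N3-.
Remaining n(HN3) = 0.0005710 mol; n(N3-) = 0.002844 mol.
By Henderson-Hasselbalch, pH = pKa + log([A^-]/[HA]) = 4.72 + log(0.002844/0.0005710) = 4.72 + (+0.70) = 5.42.

5.42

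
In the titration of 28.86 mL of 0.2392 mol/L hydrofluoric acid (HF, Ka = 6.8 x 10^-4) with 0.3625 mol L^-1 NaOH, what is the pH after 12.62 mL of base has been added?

Initial n(HF) = 0.2392 x 0.02886 = 0.006903 mol.
n(NaOH) added = 0.3625 x 0.01262 = 0.004575 mol, converting that many moles of HF to F-.
Remaining n(HF) = 0.002329 mol; n(F-) = 0.004575 mol.
By Henderson-Hasselbalch, pH = pKa + log([A^-]/[HA]) = 3.17 + log(0.004575/0.002329) = 3.17 + (+0.29) = 3.46.

3.46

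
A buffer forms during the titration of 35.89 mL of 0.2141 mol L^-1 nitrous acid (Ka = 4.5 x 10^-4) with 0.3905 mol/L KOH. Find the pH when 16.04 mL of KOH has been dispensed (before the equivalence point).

3.99

Initial n(HNO2) = 0.2141 x 0.03589 = 0.007684 mol.
n(KOH) added = 0.3905 x 0.01604 = 0.006264 mol, converting that many moles of HNO2 to NO2-.
Remaining n(HNO2) = 0.001420 mol; n(NO2-) = 0.006264 mol.
By Henderson-Hasselbalch, pH = pKa + log([A^-]/[HA]) = 3.35 + log(0.006264/0.001420) = 3.35 + (+0.64) = 3.99.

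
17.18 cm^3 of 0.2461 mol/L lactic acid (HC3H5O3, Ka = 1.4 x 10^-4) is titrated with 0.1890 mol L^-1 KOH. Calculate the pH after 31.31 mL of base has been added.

12.54

n(acid) = 0.2461 x 0.01718 = 0.004228 mol; n(KOH) added = 0.1890 x 0.03131 = 0.005918 mol.
Base is in excess by 0.005918 - 0.004228 = 0.001690 mol in a total volume of 0.04849 L.
[OH^-] = 0.001690/0.04849 = 0.03484 M, so pOH = 1.46 and pH = 14.00 - 1.46 = 12.54.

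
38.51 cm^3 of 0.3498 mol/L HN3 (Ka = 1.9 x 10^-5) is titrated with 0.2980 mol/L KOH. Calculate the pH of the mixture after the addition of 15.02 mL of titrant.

Initial n(HN3) = 0.3498 x 0.03851 = 0.01347 mol.
n(KOH) added = 0.2980 x 0.01502 = 0.004476 mol, converting that many moles of HN3 to N3-.
Remaining n(HN3) = 0.008995 mol; n(N3-) = 0.004476 mol.
By Henderson-Hasselbalch, pH = pKa + log([A^-]/[HA]) = 4.72 + log(0.004476/0.008995) = 4.72 + (-0.30) = 4.42.

4.42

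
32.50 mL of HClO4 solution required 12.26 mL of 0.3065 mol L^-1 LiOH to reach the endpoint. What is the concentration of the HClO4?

n(LiOH) delivered = 0.3065 x 0.01226 = 0.003758 mol.
For a 1:1 reaction, n(HClO4) = 0.003758 mol.
[HClO4] = 0.003758 mol / 0.03250 L = 0.116 M.

0.116 M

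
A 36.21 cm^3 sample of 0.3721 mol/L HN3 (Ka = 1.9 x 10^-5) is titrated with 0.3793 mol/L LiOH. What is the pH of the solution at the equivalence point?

9.00

n(HN3) = 0.3721 x 0.03621 = 0.01347 mol; V(LiOH) at equivalence = 0.01347/0.3793 = 0.03552 L.
At equivalence all the acid is converted to N3-; total volume = 0.03621 + 0.03552 = 0.07173 L, so [N3-] = 0.01347/0.07173 = 0.1878 M.
Kb = Kw/Ka = 1.0e-14 / 1.9 x 10^-5 = 5.26e-10.
[OH^-] = sqrt(Kb x [N3-]) = sqrt(5.26e-10 x 0.1878) = 9.94e-6 M.
pOH = 5.00, so pH = 14.00 - 5.00 = 9.00.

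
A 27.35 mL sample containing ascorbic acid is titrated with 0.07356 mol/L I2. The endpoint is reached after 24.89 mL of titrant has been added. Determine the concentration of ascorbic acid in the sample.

0.0669 M

n(I2) = 0.07356 x 0.02489 = 0.001831 mol.
From the balanced equation, 1 mol I2 reacts with 1 mol ascorbic acid, so n(ascorbic acid) = 0.001831 x 1/1 = 0.001831 mol.
[ascorbic acid] = 0.001831 / 0.02735 L = 0.0669 M.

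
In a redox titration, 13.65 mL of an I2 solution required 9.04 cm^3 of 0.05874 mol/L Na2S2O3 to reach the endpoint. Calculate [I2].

n(Na2S2O3) = 0.05874 x 0.009040 = 0.0005310 mol.
From the balanced equation, 2 mol Na2S2O3 reacts with 1 mol I2, so n(I2) = 0.0005310 x 1/2 = 0.0002655 mol.
[I2] = 0.0002655 / 0.01365 L = 0.0195 M.

0.0195 M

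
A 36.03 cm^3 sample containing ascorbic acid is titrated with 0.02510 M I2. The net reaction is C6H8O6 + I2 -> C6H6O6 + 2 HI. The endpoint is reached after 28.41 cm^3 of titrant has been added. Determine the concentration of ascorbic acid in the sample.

n(I2) = 0.02510 x 0.02841 = 0.0007131 mol.
From the balanced equation, 1 mol I2 reacts with 1 mol ascorbic acid, so n(ascorbic acid) = 0.0007131 x 1/1 = 0.0007131 mol.
[ascorbic acid] = 0.0007131 / 0.03603 L = 0.0198 M.

0.0198 M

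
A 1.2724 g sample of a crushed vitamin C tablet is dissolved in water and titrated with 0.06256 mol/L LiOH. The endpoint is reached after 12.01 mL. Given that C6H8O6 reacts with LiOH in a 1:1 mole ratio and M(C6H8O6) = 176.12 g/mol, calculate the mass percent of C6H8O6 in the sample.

n(LiOH) = 0.06256 x 0.01201 = 0.0007513 mol.
n(C6H8O6) = 0.0007513 / 1 = 0.0007513 mol.
mass of C6H8O6 = 0.0007513 x 176.12 = 0.1323 g.
% purity = 0.1323 / 1.2724 x 100 = 10.4%.

10.4%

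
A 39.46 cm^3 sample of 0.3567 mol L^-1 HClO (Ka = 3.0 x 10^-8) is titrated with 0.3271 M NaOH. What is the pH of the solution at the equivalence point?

10.38

n(HClO) = 0.3567 x 0.03946 = 0.01408 mol; V(NaOH) at equivalence = 0.01408/0.3271 = 0.04303 L.
At equivalence all the acid is converted to ClO-; total volume = 0.03946 + 0.04303 = 0.08249 L, so [ClO-] = 0.01408/0.08249 = 0.1706 M.
Kb = Kw/Ka = 1.0e-14 / 3.0 x 10^-8 = 3.33e-7.
[OH^-] = sqrt(Kb x [ClO-]) = sqrt(3.33e-7 x 0.1706) = 0.000238 M.
pOH = 3.62, so pH = 14.00 - 3.62 = 10.38.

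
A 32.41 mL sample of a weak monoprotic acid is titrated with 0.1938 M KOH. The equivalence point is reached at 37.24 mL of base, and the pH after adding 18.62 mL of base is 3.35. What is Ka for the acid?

18.62 mL is half of the equivalence volume, so this is the half-equivalence point where [HA] = [A^-].
At half-equivalence pH = pKa, so pKa = 3.35.
Ka = 10^(-3.35) = 4.5 x 10^-4.

4.5 x 10^-4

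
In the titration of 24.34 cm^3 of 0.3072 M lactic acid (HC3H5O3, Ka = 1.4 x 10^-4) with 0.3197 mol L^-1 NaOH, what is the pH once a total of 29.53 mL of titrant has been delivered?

n(acid) = 0.3072 x 0.02434 = 0.007477 mol; n(NaOH) added = 0.3197 x 0.02953 = 0.009441 mol.
Base is in excess by 0.009441 - 0.007477 = 0.001963 mol in a total volume of 0.05387 L.
[OH^-] = 0.001963/0.05387 = 0.03645 M, so pOH = 1.44 and pH = 14.00 - 1.44 = 12.56.

12.56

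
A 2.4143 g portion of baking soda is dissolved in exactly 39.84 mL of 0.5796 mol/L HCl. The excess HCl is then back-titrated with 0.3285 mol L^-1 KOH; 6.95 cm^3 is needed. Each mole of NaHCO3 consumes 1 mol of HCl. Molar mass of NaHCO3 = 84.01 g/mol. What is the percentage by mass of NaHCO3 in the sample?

Total n(HCl) added = 0.5796 x 0.03984 = 0.02309 mol.
n(KOH) used = 0.3285 x 0.006950 = 0.002283 mol, which equals the excess n(HCl).
So n(HCl) consumed by the sample = 0.02309 - 0.002283 = 0.02081 mol.
n(NaHCO3) = 0.02081 / 1 = 0.02081 mol.
mass NaHCO3 = 0.02081 x 84.01 = 1.748 g, so %NaHCO3 = 1.748/2.4143 x 100 = 72.4%.

72.4%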